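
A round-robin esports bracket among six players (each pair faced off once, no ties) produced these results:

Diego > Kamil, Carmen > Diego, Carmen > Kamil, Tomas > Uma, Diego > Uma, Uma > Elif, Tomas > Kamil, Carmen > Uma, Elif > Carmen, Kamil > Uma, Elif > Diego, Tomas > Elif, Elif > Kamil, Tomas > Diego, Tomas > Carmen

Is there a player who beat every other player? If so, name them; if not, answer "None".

Tomas

Tomas has 5 wins out of 5 opponents — a perfect record.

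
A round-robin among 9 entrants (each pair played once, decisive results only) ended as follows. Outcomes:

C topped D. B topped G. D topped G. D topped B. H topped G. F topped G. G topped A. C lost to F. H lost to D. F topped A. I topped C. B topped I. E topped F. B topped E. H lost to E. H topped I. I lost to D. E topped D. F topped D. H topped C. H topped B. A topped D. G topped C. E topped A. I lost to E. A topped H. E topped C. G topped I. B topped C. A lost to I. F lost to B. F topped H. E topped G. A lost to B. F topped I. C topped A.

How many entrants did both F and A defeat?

F beat: A, C, D, G, H, I.
A beat: D, H.
Both beat: D, H — 2.

2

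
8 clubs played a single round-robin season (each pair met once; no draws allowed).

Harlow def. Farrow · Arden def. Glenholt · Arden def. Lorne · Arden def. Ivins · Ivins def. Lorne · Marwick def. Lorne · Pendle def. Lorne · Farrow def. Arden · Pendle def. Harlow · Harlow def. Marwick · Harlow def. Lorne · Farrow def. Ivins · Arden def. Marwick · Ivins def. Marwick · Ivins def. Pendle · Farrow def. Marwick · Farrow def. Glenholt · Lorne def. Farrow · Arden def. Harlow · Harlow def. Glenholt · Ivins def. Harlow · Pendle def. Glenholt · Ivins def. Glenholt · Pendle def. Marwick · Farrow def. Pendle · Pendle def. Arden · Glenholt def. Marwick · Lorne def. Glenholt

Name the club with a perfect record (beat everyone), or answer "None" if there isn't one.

Highest win total is Pendle with 5 (out of 7 possible).
Pendle lost to Farrow, Ivins, so no club went undefeated.

None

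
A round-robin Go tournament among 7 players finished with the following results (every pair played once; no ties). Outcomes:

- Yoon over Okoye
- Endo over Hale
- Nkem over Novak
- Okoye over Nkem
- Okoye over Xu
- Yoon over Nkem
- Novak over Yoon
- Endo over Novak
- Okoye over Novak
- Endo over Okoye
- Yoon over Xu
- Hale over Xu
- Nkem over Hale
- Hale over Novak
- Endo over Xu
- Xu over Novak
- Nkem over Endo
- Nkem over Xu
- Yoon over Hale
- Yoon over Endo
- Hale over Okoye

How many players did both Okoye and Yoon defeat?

2

Okoye beat: Xu, Nkem, Novak.
Yoon beat: Endo, Xu, Okoye, Hale, Nkem.
Both beat: Xu, Nkem — 2.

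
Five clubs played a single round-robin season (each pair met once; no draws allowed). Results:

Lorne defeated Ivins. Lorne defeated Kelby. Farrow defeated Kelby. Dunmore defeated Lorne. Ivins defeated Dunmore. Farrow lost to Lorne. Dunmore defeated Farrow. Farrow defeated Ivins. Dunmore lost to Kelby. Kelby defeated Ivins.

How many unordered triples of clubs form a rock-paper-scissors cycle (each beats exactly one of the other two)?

4

Win totals: Kelby 2, Ivins 1, Farrow 2, Dunmore 2, Lorne 3.
A club with w wins dominates both others in C(w,2) triples; summing gives 1 + 0 + 1 + 1 + 3 = 6 transitive triples.
Total triples C(5,3) = 10, so cyclic triples = 10 − 6 = 4.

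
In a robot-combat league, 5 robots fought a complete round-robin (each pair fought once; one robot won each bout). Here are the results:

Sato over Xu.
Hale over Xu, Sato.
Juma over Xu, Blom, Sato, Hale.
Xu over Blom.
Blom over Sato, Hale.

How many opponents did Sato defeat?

Sato's results: beat Xu; lost to Juma, Hale, Blom.
That is 1 win.

1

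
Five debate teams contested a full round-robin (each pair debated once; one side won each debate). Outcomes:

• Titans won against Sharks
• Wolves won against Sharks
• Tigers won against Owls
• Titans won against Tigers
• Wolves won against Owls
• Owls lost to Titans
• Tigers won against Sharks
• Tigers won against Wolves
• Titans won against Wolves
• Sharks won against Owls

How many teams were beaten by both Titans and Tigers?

3

Titans beat: Owls, Tigers, Wolves, Sharks.
Tigers beat: Owls, Wolves, Sharks.
Both beat: Owls, Wolves, Sharks — 3.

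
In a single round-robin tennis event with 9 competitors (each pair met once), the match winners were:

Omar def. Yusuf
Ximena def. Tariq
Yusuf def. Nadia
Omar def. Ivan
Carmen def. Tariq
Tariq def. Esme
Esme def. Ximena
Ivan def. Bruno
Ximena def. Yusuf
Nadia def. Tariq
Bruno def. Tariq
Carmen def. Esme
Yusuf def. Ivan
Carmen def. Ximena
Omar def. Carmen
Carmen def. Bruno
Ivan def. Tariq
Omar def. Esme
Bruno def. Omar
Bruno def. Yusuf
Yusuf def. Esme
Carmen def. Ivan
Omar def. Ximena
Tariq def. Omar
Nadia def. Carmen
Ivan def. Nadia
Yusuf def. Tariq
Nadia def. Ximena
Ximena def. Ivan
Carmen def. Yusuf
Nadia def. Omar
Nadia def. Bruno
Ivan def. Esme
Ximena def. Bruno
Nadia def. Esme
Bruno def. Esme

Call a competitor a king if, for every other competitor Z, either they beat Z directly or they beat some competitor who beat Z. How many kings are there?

Ximena cannot reach Carmen in two steps.
Carmen reaches everyone (king).
Esme cannot reach Carmen, Omar, Nadia in two steps.
Yusuf reaches everyone (king).
Bruno reaches everyone (king).
Tariq cannot reach Bruno, Nadia in two steps.
Omar reaches everyone (king).
Ivan reaches everyone (king).
Nadia reaches everyone (king).
Kings: Carmen, Yusuf, Bruno, Omar, Ivan, Nadia — 6.

6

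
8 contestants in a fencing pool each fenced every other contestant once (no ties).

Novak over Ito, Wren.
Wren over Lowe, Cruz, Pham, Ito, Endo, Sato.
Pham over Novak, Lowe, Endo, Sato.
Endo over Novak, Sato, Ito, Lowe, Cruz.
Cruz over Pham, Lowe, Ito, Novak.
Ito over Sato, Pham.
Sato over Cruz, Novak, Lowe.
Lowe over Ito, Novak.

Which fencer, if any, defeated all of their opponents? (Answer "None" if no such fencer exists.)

None

Highest win total is Wren with 6 (out of 7 possible).
Wren lost to Novak, so no fencer went undefeated.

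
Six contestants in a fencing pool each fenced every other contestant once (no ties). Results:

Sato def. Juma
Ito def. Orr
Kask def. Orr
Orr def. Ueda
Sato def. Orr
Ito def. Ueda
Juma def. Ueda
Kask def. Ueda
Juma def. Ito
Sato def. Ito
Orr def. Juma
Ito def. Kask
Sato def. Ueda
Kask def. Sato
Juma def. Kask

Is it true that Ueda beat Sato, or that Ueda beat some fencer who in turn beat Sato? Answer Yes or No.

Ueda did not beat Sato directly.
Ueda beat no one, so there is no intermediate fencer.

No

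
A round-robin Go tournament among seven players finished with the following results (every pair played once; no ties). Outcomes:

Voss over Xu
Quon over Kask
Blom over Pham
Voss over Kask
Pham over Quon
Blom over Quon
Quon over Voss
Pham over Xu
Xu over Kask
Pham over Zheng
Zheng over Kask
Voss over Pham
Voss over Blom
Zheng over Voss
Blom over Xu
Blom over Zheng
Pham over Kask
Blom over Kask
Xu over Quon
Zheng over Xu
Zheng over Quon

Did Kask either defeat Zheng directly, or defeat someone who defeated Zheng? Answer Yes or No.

Kask did not beat Zheng directly.
Kask beat no one, so there is no intermediate player.

No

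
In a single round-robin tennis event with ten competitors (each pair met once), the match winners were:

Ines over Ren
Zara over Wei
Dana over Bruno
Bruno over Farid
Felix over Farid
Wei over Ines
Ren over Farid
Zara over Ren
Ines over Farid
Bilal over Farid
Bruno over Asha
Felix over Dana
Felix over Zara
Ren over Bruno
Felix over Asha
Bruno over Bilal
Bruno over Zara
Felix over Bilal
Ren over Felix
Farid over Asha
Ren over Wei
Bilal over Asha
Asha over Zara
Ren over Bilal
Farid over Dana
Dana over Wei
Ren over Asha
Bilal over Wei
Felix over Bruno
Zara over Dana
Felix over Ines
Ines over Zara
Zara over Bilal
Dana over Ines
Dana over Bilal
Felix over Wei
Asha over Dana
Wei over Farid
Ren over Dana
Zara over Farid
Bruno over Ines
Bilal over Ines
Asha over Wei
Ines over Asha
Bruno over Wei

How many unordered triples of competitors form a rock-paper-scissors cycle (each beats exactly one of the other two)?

23

Win totals: Ren 7, Zara 5, Asha 3, Ines 4, Wei 2, Farid 2, Bilal 4, Bruno 6, Dana 4, Felix 8.
A competitor with w wins dominates both others in C(w,2) triples; summing gives 21 + 10 + 3 + 6 + 1 + 1 + 6 + 15 + 6 + 28 = 97 transitive triples.
Total triples C(10,3) = 120, so cyclic triples = 120 − 97 = 23.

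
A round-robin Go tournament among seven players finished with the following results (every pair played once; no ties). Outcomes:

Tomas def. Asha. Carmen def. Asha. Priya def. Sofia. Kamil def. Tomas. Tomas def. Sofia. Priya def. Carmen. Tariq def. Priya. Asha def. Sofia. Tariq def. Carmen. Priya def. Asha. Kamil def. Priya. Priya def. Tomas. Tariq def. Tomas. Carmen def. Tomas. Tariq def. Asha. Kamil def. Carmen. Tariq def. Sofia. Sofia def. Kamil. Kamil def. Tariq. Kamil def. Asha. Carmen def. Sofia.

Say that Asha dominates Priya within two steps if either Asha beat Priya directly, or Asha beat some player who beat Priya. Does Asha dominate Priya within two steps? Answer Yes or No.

No

Asha did not beat Priya directly.
Asha beat Sofia, but each of them lost to Priya. No two-step path.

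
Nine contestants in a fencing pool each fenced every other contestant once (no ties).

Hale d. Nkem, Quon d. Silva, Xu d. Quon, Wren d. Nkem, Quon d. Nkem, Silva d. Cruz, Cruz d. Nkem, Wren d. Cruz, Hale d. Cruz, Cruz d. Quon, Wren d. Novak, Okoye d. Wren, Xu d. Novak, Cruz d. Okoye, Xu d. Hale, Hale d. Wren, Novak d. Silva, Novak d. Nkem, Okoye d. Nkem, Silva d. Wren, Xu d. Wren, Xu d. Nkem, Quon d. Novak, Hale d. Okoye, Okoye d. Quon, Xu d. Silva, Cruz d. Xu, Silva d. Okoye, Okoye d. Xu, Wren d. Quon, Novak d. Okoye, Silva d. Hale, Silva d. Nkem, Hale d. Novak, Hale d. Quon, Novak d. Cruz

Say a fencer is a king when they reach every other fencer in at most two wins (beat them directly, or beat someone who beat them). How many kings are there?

6

Xu reaches everyone (king).
Wren cannot reach Hale in two steps.
Cruz reaches everyone (king).
Okoye reaches everyone (king).
Novak reaches everyone (king).
Nkem cannot reach Xu, Wren, Cruz, Okoye, Novak, Hale, Quon, Silva in two steps.
Hale reaches everyone (king).
Quon cannot reach Xu in two steps.
Silva reaches everyone (king).
Kings: Xu, Cruz, Okoye, Novak, Hale, Silva — 6.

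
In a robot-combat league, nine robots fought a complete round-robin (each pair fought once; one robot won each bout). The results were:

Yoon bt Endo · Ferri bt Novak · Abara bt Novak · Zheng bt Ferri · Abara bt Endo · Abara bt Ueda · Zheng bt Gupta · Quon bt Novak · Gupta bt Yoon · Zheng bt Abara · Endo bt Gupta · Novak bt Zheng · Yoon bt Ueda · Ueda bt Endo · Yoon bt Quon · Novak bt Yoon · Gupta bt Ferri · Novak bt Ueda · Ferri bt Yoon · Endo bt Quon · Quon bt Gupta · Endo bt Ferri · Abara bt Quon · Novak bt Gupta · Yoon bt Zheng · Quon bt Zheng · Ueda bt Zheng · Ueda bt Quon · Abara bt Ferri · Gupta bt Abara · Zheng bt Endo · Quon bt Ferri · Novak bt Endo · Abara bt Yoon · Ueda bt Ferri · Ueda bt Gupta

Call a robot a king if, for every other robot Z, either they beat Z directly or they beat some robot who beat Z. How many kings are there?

7

Ueda reaches everyone (king).
Endo cannot reach Ueda in two steps.
Gupta reaches everyone (king).
Quon reaches everyone (king).
Ferri cannot reach Abara in two steps.
Abara reaches everyone (king).
Zheng reaches everyone (king).
Yoon reaches everyone (king).
Novak reaches everyone (king).
Kings: Ueda, Gupta, Quon, Abara, Zheng, Yoon, Novak — 7.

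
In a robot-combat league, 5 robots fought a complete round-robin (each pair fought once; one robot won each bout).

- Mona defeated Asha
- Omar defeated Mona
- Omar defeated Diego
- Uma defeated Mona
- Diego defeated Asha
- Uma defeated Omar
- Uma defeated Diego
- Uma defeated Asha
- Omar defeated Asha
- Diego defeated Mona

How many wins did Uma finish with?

Uma's results: beat Mona, Omar, Asha, Diego; lost to no one.
That is 4 wins.

4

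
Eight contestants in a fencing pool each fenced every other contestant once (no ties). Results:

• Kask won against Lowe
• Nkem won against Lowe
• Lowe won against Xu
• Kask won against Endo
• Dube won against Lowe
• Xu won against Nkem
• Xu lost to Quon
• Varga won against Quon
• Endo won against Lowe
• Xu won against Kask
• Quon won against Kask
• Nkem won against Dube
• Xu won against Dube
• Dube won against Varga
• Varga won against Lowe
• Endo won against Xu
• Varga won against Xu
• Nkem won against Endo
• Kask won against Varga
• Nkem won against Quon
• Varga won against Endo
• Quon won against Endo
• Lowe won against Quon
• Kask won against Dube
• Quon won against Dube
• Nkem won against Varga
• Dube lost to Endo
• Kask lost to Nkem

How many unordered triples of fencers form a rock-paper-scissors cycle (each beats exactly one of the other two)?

Win totals: Xu 3, Kask 4, Nkem 6, Lowe 2, Varga 4, Dube 2, Quon 4, Endo 3.
A fencer with w wins dominates both others in C(w,2) triples; summing gives 3 + 6 + 15 + 1 + 6 + 1 + 6 + 3 = 41 transitive triples.
Total triples C(8,3) = 56, so cyclic triples = 56 − 41 = 15.

15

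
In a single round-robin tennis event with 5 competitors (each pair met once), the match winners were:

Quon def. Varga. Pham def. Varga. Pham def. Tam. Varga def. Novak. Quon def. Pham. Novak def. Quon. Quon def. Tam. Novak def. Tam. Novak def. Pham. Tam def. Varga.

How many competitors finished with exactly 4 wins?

0

Win totals: Pham 2, Novak 3, Quon 3, Varga 1, Tam 1.
No competitor has exactly 4 wins.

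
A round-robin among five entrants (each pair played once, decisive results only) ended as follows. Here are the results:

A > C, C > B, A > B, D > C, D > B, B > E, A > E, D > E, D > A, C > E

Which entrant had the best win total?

Win totals: A 3, B 1, C 2, D 4, E 0.
D leads with 4 wins (next highest: 3).

D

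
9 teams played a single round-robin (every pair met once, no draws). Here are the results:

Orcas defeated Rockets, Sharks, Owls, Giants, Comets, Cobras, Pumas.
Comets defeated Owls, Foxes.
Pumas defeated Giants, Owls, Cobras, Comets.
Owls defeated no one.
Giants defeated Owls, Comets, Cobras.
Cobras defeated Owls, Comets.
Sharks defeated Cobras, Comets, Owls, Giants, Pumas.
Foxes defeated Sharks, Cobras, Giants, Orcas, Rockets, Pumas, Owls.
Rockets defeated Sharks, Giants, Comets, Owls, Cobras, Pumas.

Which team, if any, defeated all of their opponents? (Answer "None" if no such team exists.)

Highest win total is Orcas with 7 (out of 8 possible).
Orcas lost to Foxes, so no team went undefeated.

None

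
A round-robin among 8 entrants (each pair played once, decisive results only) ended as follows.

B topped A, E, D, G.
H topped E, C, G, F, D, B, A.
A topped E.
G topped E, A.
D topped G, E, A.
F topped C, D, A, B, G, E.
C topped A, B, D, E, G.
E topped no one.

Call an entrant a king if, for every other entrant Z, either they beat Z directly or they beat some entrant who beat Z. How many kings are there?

1

A cannot reach B, C, D, F, G, H in two steps.
B cannot reach C, F, H in two steps.
C cannot reach F, H in two steps.
D cannot reach B, C, F, H in two steps.
E cannot reach A, B, C, D, F, G, H in two steps.
F cannot reach H in two steps.
G cannot reach B, C, D, F, H in two steps.
H reaches everyone (king).
Kings: H — 1.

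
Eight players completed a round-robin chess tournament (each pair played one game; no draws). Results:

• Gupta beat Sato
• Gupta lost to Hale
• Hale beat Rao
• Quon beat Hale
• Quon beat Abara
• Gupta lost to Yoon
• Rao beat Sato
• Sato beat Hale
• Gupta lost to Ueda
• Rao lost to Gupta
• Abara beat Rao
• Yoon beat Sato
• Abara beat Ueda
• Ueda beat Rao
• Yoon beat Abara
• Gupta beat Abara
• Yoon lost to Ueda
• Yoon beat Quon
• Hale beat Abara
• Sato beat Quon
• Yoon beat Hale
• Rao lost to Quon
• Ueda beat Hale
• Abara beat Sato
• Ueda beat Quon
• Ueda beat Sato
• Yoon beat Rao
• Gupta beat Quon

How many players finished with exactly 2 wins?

1

Win totals: Yoon 6, Rao 1, Quon 3, Hale 3, Abara 3, Sato 2, Gupta 4, Ueda 6.
Exactly 2: Sato — 1 player.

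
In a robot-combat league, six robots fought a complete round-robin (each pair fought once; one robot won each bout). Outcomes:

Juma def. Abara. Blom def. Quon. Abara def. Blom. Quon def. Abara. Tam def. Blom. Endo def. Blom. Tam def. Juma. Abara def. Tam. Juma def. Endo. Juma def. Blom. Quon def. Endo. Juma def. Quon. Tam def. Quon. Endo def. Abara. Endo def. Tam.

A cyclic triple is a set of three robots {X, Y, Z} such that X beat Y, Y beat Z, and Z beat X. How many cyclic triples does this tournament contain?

6

Of the C(6,3) = 20 triples, the cyclic ones are: {Abara, Tam, Quon}; {Abara, Tam, Juma}; {Abara, Quon, Blom}; {Endo, Tam, Quon}; {Endo, Tam, Juma}; {Endo, Quon, Blom}.
That is 6.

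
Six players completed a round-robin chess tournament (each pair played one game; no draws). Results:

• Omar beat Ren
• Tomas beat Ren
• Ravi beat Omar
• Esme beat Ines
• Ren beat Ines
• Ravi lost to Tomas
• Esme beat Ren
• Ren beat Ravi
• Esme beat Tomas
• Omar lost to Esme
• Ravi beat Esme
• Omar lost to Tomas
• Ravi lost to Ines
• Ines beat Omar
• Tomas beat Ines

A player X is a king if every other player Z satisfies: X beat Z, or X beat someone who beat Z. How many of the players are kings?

Esme reaches everyone (king).
Tomas reaches everyone (king).
Ines cannot reach Tomas in two steps.
Ravi reaches everyone (king).
Omar cannot reach Esme, Tomas in two steps.
Ren cannot reach Tomas in two steps.
Kings: Esme, Tomas, Ravi — 3.

3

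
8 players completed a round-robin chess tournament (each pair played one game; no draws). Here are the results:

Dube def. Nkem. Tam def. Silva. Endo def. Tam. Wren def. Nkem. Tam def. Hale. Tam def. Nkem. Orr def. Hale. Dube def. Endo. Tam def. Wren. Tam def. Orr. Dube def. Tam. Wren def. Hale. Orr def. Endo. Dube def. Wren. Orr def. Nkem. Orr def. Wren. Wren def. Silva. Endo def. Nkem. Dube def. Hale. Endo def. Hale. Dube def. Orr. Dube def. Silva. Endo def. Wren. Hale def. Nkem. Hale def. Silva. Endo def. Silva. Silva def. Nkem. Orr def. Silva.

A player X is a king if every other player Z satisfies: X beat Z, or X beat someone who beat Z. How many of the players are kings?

1

Hale cannot reach Orr, Endo, Wren, Tam, Dube in two steps.
Orr cannot reach Dube in two steps.
Endo cannot reach Dube in two steps.
Wren cannot reach Orr, Endo, Tam, Dube in two steps.
Tam cannot reach Dube in two steps.
Nkem cannot reach Hale, Orr, Endo, Wren, Tam, Silva, Dube in two steps.
Silva cannot reach Hale, Orr, Endo, Wren, Tam, Dube in two steps.
Dube reaches everyone (king).
Kings: Dube — 1.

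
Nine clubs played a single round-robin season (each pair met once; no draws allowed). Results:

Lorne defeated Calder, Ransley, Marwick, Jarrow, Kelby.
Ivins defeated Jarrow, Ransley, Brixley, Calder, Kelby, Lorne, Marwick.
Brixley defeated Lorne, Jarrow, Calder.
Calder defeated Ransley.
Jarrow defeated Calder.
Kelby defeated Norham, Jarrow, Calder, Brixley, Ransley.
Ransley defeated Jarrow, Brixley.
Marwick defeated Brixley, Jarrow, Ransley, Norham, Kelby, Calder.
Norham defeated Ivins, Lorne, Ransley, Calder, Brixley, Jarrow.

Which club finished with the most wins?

Win totals: Ivins 7, Norham 6, Brixley 3, Ransley 2, Calder 1, Kelby 5, Marwick 6, Lorne 5, Jarrow 1.
Ivins leads with 7 wins (next highest: 6).

Ivins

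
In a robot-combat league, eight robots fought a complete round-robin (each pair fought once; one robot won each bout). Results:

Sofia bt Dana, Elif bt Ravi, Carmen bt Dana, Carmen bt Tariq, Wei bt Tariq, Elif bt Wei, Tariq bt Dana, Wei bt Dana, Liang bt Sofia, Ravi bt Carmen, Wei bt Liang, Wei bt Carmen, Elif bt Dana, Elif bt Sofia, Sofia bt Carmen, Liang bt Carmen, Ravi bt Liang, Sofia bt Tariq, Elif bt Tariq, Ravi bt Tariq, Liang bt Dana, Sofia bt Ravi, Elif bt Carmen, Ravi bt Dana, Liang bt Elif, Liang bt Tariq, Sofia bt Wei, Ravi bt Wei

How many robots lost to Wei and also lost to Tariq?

Wei beat: Dana, Carmen, Liang, Tariq.
Tariq beat: Dana.
Both beat: Dana — 1.

1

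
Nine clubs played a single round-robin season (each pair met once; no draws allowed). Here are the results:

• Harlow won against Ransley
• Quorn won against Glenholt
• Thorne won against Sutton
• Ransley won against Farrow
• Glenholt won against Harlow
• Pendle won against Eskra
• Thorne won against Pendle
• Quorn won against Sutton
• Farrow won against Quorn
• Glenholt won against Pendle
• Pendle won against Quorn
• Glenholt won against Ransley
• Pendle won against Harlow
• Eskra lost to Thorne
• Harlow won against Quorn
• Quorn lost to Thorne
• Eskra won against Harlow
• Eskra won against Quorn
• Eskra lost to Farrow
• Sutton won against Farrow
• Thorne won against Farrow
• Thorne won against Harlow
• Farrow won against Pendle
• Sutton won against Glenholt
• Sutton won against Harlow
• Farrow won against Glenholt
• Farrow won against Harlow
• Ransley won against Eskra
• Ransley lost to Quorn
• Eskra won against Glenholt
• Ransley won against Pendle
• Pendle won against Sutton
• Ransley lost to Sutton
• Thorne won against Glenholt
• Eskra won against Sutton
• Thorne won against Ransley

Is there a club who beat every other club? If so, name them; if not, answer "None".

Thorne

Thorne has 8 wins out of 8 opponents — a perfect record.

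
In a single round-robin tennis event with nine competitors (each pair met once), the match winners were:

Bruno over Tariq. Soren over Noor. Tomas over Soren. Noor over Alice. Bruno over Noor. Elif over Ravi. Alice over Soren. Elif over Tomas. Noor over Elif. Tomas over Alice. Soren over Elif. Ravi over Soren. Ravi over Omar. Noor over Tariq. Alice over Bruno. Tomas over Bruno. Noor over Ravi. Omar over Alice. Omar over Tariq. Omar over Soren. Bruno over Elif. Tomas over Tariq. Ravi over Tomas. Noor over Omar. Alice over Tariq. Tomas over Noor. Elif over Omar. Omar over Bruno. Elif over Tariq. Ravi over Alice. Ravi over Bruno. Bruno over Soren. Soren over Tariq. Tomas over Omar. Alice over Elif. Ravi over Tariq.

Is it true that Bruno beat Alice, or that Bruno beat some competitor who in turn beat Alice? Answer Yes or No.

Yes

Bruno did not beat Alice directly.
Bruno beat Elif, Noor, Soren, Tariq. Of those, Noor beat Alice.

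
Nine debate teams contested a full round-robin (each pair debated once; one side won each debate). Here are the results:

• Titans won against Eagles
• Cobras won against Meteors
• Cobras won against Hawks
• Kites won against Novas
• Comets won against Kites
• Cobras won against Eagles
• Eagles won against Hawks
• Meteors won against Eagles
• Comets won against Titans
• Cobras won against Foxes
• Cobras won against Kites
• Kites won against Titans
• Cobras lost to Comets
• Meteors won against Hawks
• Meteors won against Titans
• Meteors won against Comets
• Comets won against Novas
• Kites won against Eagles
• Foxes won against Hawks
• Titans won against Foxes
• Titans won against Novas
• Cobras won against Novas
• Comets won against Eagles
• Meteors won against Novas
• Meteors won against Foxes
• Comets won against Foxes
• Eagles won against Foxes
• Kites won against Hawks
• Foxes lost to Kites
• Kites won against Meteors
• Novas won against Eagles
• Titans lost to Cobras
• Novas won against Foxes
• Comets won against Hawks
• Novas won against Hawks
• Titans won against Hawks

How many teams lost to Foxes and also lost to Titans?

1

Foxes beat: Hawks.
Titans beat: Novas, Foxes, Hawks, Eagles.
Both beat: Hawks — 1.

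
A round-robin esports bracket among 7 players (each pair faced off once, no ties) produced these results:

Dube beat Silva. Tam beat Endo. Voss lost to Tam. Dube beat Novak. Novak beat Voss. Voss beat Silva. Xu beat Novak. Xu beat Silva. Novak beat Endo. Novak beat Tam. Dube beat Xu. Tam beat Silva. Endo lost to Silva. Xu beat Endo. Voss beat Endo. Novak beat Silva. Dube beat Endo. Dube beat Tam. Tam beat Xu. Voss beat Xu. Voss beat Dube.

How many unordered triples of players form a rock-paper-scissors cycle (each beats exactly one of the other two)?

Win totals: Xu 3, Dube 5, Voss 4, Endo 0, Novak 4, Tam 4, Silva 1.
A player with w wins dominates both others in C(w,2) triples; summing gives 3 + 10 + 6 + 0 + 6 + 6 + 0 = 31 transitive triples.
Total triples C(7,3) = 35, so cyclic triples = 35 − 31 = 4.

4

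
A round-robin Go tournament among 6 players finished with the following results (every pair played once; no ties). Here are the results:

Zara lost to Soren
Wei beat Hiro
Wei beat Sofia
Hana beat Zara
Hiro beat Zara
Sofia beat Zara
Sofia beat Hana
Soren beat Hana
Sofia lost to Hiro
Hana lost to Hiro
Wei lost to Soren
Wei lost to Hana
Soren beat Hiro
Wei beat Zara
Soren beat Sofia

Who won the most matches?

Win totals: Sofia 2, Wei 3, Hiro 3, Hana 2, Soren 5, Zara 0.
Soren leads with 5 wins (next highest: 3).

Soren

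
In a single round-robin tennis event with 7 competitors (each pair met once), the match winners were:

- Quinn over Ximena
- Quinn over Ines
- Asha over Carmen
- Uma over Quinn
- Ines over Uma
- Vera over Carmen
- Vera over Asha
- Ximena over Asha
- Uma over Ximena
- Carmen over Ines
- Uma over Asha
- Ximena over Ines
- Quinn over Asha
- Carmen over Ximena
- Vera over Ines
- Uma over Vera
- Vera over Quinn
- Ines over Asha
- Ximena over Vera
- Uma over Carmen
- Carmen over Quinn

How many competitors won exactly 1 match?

Win totals: Vera 4, Asha 1, Ines 2, Ximena 3, Uma 5, Carmen 3, Quinn 3.
Exactly 1: Asha — 1 competitor.

1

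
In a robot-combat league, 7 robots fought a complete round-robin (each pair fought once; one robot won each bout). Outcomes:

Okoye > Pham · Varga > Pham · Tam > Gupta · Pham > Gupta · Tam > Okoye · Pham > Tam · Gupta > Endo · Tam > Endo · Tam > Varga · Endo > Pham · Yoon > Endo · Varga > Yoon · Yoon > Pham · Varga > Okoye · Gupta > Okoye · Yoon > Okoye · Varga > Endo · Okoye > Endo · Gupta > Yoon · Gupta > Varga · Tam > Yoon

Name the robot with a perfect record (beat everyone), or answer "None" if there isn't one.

None

Highest win total is Tam with 5 (out of 6 possible).
Tam lost to Pham, so no robot went undefeated.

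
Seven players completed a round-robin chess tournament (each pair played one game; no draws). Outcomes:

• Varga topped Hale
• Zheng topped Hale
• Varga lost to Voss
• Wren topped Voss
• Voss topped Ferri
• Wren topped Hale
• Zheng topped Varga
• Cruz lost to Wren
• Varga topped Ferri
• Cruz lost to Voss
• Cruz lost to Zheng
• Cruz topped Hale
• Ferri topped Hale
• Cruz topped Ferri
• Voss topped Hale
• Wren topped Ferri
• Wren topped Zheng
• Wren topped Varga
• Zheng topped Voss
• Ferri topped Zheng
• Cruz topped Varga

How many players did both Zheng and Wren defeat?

Zheng beat: Varga, Hale, Cruz, Voss.
Wren beat: Varga, Hale, Ferri, Zheng, Cruz, Voss.
Both beat: Varga, Hale, Cruz, Voss — 4.

4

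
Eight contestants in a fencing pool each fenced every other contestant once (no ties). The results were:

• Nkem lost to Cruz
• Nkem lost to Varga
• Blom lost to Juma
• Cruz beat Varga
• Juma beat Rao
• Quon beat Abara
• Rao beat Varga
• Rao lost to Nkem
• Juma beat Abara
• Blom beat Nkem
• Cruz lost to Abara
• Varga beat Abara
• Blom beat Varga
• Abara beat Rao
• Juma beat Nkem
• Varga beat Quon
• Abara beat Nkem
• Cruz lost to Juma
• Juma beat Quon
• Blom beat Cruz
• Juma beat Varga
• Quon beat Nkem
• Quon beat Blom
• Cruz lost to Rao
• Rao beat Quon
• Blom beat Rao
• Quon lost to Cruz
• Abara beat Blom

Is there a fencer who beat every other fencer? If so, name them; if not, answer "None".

Juma

Juma has 7 wins out of 7 opponents — a perfect record.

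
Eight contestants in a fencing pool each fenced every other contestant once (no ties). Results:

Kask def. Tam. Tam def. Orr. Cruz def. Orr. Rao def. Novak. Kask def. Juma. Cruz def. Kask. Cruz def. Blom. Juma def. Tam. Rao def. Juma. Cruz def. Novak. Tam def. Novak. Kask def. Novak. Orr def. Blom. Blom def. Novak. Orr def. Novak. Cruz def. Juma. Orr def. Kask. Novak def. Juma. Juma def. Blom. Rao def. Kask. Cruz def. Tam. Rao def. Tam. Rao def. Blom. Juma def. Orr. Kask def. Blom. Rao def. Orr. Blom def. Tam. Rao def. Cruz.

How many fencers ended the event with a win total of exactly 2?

Win totals: Blom 2, Orr 3, Rao 7, Kask 4, Juma 3, Cruz 6, Tam 2, Novak 1.
Exactly 2: Blom, Tam — 2 fencers.

2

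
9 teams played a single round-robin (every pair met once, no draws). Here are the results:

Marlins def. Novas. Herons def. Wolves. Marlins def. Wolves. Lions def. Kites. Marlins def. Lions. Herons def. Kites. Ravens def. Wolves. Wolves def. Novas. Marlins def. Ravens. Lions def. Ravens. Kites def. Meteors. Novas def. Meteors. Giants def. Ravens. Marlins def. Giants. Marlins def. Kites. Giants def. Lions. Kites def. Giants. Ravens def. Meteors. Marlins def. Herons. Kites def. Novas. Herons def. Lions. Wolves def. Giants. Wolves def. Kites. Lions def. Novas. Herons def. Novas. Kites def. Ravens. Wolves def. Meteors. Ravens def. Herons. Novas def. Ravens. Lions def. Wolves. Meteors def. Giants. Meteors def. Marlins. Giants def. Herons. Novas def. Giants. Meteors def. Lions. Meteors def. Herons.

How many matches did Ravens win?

3

Ravens' results: beat Herons, Wolves, Meteors; lost to Lions, Kites, Marlins, Giants, Novas.
That is 3 wins.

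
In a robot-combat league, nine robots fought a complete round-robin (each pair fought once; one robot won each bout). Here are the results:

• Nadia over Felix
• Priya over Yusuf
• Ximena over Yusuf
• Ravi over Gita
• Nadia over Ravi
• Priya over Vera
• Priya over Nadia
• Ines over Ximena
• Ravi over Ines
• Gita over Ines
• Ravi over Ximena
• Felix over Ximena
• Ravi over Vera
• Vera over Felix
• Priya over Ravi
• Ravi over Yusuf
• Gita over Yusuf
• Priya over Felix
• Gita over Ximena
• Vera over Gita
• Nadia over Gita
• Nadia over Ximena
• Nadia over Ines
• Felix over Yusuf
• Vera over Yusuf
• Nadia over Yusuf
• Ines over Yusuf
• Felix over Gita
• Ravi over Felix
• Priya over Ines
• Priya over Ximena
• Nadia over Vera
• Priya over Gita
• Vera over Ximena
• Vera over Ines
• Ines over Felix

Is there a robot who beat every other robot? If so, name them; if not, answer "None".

Priya has 8 wins out of 8 opponents — a perfect record.

Priya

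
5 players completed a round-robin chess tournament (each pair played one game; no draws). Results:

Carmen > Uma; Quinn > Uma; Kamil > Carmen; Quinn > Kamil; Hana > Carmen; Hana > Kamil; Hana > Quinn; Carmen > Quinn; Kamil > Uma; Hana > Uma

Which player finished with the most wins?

Hana

Win totals: Carmen 2, Hana 4, Quinn 2, Uma 0, Kamil 2.
Hana leads with 4 wins (next highest: 2).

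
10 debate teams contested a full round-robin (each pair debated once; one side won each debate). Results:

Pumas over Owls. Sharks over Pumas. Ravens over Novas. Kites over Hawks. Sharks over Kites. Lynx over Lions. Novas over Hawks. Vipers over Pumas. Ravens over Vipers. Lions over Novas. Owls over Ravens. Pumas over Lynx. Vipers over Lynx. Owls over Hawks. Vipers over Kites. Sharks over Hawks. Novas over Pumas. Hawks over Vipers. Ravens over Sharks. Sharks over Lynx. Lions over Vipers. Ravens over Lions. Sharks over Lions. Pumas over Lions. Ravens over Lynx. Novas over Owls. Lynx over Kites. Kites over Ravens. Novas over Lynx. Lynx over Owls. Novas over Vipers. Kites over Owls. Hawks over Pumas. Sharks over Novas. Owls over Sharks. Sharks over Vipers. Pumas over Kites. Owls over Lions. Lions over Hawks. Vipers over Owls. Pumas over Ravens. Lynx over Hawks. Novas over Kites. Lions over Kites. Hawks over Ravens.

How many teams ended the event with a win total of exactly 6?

Win totals: Lynx 4, Vipers 4, Novas 6, Owls 4, Ravens 5, Kites 3, Hawks 3, Sharks 7, Lions 4, Pumas 5.
Exactly 6: Novas — 1 team.

1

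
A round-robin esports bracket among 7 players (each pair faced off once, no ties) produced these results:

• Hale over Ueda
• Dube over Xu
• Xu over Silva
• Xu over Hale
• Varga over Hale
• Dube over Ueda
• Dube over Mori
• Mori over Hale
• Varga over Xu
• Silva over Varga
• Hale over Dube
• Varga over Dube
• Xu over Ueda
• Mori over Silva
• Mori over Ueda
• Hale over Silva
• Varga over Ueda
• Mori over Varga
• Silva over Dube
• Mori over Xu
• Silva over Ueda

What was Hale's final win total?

3

Hale's results: beat Dube, Silva, Ueda; lost to Xu, Varga, Mori.
That is 3 wins.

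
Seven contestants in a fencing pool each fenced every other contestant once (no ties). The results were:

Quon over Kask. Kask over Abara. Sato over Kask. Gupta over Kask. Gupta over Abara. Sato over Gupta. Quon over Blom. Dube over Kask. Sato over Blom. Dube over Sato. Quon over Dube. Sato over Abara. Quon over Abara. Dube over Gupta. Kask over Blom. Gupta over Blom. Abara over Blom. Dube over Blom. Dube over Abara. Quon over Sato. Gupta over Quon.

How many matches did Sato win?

4

Sato's results: beat Gupta, Blom, Kask, Abara; lost to Dube, Quon.
That is 4 wins.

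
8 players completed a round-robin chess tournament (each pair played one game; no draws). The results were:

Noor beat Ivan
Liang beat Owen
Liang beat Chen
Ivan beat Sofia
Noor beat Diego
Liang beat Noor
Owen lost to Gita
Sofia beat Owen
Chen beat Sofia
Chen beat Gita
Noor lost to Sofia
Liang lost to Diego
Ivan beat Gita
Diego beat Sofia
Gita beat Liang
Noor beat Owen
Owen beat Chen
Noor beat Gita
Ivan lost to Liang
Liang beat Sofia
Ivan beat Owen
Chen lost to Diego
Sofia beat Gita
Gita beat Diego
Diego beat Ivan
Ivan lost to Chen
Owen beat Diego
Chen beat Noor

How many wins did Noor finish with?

Noor's results: beat Gita, Diego, Ivan, Owen; lost to Liang, Sofia, Chen.
That is 4 wins.

4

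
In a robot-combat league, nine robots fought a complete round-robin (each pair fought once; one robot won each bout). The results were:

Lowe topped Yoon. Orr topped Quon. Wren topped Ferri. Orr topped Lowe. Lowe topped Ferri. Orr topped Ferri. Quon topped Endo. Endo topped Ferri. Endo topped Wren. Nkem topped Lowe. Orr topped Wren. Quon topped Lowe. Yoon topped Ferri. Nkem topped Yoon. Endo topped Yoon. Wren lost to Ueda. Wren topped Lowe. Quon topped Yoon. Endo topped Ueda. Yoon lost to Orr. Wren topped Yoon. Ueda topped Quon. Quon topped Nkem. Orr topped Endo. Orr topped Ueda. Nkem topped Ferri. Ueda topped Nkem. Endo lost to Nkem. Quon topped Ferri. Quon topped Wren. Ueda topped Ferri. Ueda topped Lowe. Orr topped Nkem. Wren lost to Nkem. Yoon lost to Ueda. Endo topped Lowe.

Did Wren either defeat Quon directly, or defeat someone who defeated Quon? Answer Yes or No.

Wren did not beat Quon directly.
Wren beat Ferri, Lowe, Yoon, but each of them lost to Quon. No two-step path.

No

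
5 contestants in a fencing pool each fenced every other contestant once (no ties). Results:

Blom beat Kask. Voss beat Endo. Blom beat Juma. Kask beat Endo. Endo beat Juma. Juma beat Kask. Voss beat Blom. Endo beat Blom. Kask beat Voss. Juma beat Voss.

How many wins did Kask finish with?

2

Kask's results: beat Voss, Endo; lost to Juma, Blom.
That is 2 wins.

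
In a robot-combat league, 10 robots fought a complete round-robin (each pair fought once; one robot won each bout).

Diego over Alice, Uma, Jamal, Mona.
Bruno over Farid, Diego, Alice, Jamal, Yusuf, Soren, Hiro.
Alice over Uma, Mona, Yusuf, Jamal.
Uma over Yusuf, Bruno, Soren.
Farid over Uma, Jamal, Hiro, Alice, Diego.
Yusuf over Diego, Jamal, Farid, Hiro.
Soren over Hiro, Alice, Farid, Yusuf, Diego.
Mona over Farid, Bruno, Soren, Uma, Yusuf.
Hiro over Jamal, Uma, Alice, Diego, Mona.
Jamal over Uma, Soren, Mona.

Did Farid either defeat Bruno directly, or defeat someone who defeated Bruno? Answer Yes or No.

Yes

Farid did not beat Bruno directly.
Farid beat Hiro, Uma, Alice, Diego, Jamal. Of those, Uma beat Bruno.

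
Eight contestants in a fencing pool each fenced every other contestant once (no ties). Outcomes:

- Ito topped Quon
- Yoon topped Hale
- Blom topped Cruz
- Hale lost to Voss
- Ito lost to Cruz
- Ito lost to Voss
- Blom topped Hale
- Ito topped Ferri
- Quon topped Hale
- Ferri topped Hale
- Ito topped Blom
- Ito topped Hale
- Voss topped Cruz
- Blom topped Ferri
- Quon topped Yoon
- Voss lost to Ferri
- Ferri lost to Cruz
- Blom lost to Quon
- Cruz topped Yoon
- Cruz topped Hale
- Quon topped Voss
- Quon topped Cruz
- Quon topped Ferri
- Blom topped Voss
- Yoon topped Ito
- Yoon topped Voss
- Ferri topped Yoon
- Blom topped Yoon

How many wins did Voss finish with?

Voss' results: beat Ito, Cruz, Hale; lost to Ferri, Yoon, Blom, Quon.
That is 3 wins.

3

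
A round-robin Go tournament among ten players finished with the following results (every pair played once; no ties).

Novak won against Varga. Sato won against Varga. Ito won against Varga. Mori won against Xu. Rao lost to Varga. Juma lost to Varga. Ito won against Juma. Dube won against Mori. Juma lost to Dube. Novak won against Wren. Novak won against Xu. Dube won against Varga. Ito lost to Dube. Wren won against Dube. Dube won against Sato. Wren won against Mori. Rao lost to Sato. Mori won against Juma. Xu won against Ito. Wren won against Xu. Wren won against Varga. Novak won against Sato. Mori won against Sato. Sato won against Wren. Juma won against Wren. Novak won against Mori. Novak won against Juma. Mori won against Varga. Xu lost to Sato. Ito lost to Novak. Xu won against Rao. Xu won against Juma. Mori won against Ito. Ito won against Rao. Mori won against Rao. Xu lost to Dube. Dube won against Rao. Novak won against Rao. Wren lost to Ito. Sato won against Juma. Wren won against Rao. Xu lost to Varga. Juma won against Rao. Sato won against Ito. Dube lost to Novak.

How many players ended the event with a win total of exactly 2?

1

Win totals: Sato 6, Xu 3, Varga 3, Wren 5, Mori 6, Dube 7, Novak 9, Juma 2, Ito 4, Rao 0.
Exactly 2: Juma — 1 player.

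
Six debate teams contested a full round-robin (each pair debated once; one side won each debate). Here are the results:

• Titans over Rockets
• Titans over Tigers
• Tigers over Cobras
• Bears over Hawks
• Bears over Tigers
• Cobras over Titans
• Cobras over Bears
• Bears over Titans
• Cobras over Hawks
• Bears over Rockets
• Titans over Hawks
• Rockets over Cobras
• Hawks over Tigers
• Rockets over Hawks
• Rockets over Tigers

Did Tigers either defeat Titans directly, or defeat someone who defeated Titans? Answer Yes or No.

Tigers did not beat Titans directly.
Tigers beat Cobras. Of those, Cobras beat Titans.

Yes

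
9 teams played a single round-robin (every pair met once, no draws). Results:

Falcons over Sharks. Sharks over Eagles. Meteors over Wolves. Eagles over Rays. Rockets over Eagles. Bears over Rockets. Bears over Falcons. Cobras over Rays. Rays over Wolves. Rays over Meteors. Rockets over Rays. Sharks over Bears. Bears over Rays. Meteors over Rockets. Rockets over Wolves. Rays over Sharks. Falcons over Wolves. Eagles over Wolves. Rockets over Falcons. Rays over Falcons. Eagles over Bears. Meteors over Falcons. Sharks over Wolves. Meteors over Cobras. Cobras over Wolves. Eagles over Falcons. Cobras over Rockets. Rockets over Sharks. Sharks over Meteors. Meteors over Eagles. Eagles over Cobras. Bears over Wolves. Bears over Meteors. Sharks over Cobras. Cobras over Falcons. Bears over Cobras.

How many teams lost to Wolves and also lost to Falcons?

Wolves beat: no one.
Falcons beat: Wolves, Sharks.
No one was beaten by both.

0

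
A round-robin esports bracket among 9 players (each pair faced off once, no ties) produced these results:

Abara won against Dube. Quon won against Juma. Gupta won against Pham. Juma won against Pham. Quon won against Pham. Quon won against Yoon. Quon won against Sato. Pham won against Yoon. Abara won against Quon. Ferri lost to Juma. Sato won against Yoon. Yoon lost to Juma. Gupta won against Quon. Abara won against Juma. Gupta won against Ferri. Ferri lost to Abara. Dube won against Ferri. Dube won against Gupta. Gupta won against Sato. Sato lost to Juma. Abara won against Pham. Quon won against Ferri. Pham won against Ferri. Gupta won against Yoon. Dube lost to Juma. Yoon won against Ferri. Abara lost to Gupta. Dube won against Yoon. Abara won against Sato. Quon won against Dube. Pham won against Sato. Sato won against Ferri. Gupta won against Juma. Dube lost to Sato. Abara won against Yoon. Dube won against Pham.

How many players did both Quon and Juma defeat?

5

Quon beat: Sato, Dube, Yoon, Ferri, Juma, Pham.
Juma beat: Sato, Dube, Yoon, Ferri, Pham.
Both beat: Sato, Dube, Yoon, Ferri, Pham — 5.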